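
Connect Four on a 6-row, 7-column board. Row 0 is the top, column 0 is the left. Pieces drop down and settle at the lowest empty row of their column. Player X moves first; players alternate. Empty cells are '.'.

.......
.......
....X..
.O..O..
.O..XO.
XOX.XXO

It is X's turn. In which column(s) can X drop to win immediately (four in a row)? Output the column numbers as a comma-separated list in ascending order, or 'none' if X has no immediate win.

col 0: drop X → no win
col 1: drop X → no win
col 2: drop X → no win
col 3: drop X → WIN!
col 4: drop X → no win
col 5: drop X → no win
col 6: drop X → no win

Answer: 3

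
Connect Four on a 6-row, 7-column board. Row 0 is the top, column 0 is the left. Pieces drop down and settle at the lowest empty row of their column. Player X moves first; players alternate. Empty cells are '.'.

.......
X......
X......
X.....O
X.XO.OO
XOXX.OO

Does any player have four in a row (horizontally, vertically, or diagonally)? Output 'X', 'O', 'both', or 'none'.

X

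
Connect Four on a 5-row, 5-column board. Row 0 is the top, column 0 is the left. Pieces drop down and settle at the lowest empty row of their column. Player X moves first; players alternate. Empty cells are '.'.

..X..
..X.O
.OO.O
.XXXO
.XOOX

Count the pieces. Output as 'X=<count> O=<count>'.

X=7 O=7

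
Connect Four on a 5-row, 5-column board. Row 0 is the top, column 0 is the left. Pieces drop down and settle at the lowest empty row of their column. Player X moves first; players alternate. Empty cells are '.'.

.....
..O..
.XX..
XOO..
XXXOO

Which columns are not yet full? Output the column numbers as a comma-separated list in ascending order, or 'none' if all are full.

Answer: 0,1,2,3,4

Derivation:
col 0: top cell = '.' → open
col 1: top cell = '.' → open
col 2: top cell = '.' → open
col 3: top cell = '.' → open
col 4: top cell = '.' → open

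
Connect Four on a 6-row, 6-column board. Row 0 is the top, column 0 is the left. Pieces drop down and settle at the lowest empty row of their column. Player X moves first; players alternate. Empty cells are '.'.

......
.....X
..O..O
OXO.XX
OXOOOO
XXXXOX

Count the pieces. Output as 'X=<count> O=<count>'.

X=10 O=10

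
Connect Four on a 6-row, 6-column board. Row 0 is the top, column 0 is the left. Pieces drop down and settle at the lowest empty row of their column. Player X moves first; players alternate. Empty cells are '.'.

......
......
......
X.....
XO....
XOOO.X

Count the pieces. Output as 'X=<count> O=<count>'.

X=4 O=4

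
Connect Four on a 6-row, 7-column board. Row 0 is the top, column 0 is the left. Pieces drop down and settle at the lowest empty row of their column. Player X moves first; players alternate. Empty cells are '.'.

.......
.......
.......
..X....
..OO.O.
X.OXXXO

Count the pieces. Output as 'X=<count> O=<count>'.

X=5 O=5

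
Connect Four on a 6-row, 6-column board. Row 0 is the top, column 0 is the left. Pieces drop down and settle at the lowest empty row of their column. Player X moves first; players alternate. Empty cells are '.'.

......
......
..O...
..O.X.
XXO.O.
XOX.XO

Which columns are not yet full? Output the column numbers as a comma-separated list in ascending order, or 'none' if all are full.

Answer: 0,1,2,3,4,5

Derivation:
col 0: top cell = '.' → open
col 1: top cell = '.' → open
col 2: top cell = '.' → open
col 3: top cell = '.' → open
col 4: top cell = '.' → open
col 5: top cell = '.' → open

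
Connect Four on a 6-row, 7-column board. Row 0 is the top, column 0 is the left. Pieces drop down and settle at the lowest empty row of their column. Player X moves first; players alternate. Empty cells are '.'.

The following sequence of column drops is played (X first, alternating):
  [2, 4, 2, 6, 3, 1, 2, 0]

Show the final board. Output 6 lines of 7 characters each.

Answer: .......
.......
.......
..X....
..X....
OOXXO.O

Derivation:
Move 1: X drops in col 2, lands at row 5
Move 2: O drops in col 4, lands at row 5
Move 3: X drops in col 2, lands at row 4
Move 4: O drops in col 6, lands at row 5
Move 5: X drops in col 3, lands at row 5
Move 6: O drops in col 1, lands at row 5
Move 7: X drops in col 2, lands at row 3
Move 8: O drops in col 0, lands at row 5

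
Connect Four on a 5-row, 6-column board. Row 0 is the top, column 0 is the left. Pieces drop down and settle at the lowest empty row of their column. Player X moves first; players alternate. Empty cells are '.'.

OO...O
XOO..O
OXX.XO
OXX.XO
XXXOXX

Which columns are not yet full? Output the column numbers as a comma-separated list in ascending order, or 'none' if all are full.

Answer: 2,3,4

Derivation:
col 0: top cell = 'O' → FULL
col 1: top cell = 'O' → FULL
col 2: top cell = '.' → open
col 3: top cell = '.' → open
col 4: top cell = '.' → open
col 5: top cell = 'O' → FULL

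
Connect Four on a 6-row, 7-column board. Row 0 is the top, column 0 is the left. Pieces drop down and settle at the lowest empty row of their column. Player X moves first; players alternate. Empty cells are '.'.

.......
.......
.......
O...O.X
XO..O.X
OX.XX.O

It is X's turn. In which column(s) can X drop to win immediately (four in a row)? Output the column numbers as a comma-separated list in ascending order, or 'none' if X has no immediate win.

col 0: drop X → no win
col 1: drop X → no win
col 2: drop X → WIN!
col 3: drop X → no win
col 4: drop X → no win
col 5: drop X → no win
col 6: drop X → no win

Answer: 2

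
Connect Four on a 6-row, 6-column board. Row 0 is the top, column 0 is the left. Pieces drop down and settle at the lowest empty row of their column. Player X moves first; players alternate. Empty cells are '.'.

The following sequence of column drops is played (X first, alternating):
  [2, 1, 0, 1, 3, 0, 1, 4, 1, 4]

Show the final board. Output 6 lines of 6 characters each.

Answer: ......
......
.X....
.X....
OO..O.
XOXXO.

Derivation:
Move 1: X drops in col 2, lands at row 5
Move 2: O drops in col 1, lands at row 5
Move 3: X drops in col 0, lands at row 5
Move 4: O drops in col 1, lands at row 4
Move 5: X drops in col 3, lands at row 5
Move 6: O drops in col 0, lands at row 4
Move 7: X drops in col 1, lands at row 3
Move 8: O drops in col 4, lands at row 5
Move 9: X drops in col 1, lands at row 2
Move 10: O drops in col 4, lands at row 4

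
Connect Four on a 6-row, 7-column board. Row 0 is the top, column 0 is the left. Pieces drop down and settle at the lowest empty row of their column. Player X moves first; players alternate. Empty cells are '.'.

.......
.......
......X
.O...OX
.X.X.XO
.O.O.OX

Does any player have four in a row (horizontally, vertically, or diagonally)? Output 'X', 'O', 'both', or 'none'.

none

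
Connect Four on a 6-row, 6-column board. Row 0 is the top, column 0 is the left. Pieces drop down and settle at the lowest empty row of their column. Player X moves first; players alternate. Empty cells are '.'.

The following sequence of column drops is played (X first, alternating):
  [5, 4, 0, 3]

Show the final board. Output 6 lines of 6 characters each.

Answer: ......
......
......
......
......
X..OOX

Derivation:
Move 1: X drops in col 5, lands at row 5
Move 2: O drops in col 4, lands at row 5
Move 3: X drops in col 0, lands at row 5
Move 4: O drops in col 3, lands at row 5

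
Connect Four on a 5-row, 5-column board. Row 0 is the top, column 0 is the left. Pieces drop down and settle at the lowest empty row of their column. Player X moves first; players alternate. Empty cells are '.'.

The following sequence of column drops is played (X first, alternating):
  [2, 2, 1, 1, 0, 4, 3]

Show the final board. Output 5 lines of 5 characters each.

Answer: .....
.....
.....
.OO..
XXXXO

Derivation:
Move 1: X drops in col 2, lands at row 4
Move 2: O drops in col 2, lands at row 3
Move 3: X drops in col 1, lands at row 4
Move 4: O drops in col 1, lands at row 3
Move 5: X drops in col 0, lands at row 4
Move 6: O drops in col 4, lands at row 4
Move 7: X drops in col 3, lands at row 4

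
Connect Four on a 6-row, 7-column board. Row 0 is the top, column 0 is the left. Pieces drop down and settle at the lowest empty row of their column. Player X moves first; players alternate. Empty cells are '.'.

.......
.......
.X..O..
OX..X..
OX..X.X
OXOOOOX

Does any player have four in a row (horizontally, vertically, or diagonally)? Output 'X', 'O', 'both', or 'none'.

both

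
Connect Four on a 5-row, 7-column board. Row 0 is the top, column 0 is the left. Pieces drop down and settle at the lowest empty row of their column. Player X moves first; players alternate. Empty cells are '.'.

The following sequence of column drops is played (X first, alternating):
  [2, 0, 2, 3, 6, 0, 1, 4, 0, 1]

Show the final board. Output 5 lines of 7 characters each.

Move 1: X drops in col 2, lands at row 4
Move 2: O drops in col 0, lands at row 4
Move 3: X drops in col 2, lands at row 3
Move 4: O drops in col 3, lands at row 4
Move 5: X drops in col 6, lands at row 4
Move 6: O drops in col 0, lands at row 3
Move 7: X drops in col 1, lands at row 4
Move 8: O drops in col 4, lands at row 4
Move 9: X drops in col 0, lands at row 2
Move 10: O drops in col 1, lands at row 3

Answer: .......
.......
X......
OOX....
OXXOO.X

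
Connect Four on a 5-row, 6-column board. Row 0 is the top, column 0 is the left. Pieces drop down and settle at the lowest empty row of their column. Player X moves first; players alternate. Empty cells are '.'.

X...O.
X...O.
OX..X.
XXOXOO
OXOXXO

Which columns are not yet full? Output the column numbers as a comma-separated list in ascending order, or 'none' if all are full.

Answer: 1,2,3,5

Derivation:
col 0: top cell = 'X' → FULL
col 1: top cell = '.' → open
col 2: top cell = '.' → open
col 3: top cell = '.' → open
col 4: top cell = 'O' → FULL
col 5: top cell = '.' → open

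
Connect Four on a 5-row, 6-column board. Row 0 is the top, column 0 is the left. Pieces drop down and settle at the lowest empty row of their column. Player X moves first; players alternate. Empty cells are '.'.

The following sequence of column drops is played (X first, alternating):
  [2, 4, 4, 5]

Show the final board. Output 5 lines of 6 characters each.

Answer: ......
......
......
....X.
..X.OO

Derivation:
Move 1: X drops in col 2, lands at row 4
Move 2: O drops in col 4, lands at row 4
Move 3: X drops in col 4, lands at row 3
Move 4: O drops in col 5, lands at row 4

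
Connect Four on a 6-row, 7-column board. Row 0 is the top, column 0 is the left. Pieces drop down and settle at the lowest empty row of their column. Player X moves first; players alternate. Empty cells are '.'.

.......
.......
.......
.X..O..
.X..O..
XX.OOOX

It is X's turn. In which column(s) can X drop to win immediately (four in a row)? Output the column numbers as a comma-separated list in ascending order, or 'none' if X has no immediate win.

Answer: 1

Derivation:
col 0: drop X → no win
col 1: drop X → WIN!
col 2: drop X → no win
col 3: drop X → no win
col 4: drop X → no win
col 5: drop X → no win
col 6: drop X → no win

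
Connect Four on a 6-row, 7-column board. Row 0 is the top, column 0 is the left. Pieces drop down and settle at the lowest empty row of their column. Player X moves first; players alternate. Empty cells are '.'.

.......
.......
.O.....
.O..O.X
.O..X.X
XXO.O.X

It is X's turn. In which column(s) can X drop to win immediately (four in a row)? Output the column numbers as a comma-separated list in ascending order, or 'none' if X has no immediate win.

Answer: 6

Derivation:
col 0: drop X → no win
col 1: drop X → no win
col 2: drop X → no win
col 3: drop X → no win
col 4: drop X → no win
col 5: drop X → no win
col 6: drop X → WIN!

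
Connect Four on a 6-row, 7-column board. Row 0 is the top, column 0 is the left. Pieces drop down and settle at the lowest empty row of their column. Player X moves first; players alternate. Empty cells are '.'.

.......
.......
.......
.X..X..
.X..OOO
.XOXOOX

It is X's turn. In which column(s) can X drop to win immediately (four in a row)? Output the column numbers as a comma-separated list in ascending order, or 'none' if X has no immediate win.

Answer: 1

Derivation:
col 0: drop X → no win
col 1: drop X → WIN!
col 2: drop X → no win
col 3: drop X → no win
col 4: drop X → no win
col 5: drop X → no win
col 6: drop X → no win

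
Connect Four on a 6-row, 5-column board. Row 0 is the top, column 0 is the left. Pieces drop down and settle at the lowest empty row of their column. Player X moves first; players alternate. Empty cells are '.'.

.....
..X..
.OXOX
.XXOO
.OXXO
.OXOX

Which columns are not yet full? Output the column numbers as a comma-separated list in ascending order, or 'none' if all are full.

col 0: top cell = '.' → open
col 1: top cell = '.' → open
col 2: top cell = '.' → open
col 3: top cell = '.' → open
col 4: top cell = '.' → open

Answer: 0,1,2,3,4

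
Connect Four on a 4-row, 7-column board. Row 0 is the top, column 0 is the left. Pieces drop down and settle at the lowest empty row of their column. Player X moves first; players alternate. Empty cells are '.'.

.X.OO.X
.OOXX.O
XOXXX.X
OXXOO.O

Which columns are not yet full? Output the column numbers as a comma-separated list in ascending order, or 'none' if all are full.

Answer: 0,2,5

Derivation:
col 0: top cell = '.' → open
col 1: top cell = 'X' → FULL
col 2: top cell = '.' → open
col 3: top cell = 'O' → FULL
col 4: top cell = 'O' → FULL
col 5: top cell = '.' → open
col 6: top cell = 'X' → FULL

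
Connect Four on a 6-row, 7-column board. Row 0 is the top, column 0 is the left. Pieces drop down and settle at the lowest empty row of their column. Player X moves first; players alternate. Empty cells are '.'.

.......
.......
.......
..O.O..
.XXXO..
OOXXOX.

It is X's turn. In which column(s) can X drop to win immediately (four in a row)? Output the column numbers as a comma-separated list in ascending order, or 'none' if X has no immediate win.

col 0: drop X → WIN!
col 1: drop X → no win
col 2: drop X → no win
col 3: drop X → no win
col 4: drop X → no win
col 5: drop X → no win
col 6: drop X → no win

Answer: 0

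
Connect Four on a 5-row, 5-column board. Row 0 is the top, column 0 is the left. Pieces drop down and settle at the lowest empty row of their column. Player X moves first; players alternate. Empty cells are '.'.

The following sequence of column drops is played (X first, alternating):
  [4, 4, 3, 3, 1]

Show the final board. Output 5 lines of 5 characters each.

Move 1: X drops in col 4, lands at row 4
Move 2: O drops in col 4, lands at row 3
Move 3: X drops in col 3, lands at row 4
Move 4: O drops in col 3, lands at row 3
Move 5: X drops in col 1, lands at row 4

Answer: .....
.....
.....
...OO
.X.XX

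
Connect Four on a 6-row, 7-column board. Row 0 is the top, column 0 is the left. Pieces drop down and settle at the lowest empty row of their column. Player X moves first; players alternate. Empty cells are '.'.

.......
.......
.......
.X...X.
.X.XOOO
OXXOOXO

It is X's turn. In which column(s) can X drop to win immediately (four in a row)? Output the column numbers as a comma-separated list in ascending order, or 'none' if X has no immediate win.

Answer: 1

Derivation:
col 0: drop X → no win
col 1: drop X → WIN!
col 2: drop X → no win
col 3: drop X → no win
col 4: drop X → no win
col 5: drop X → no win
col 6: drop X → no win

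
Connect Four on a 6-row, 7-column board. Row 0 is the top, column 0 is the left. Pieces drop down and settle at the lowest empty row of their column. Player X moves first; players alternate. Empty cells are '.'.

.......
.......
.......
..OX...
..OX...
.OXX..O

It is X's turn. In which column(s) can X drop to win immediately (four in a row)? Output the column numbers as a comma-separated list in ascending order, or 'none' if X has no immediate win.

col 0: drop X → no win
col 1: drop X → no win
col 2: drop X → no win
col 3: drop X → WIN!
col 4: drop X → no win
col 5: drop X → no win
col 6: drop X → no win

Answer: 3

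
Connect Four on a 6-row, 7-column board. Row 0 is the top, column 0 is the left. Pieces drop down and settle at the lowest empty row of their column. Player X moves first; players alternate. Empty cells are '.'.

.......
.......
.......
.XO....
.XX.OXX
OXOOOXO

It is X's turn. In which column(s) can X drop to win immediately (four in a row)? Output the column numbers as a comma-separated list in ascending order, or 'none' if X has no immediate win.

Answer: 1

Derivation:
col 0: drop X → no win
col 1: drop X → WIN!
col 2: drop X → no win
col 3: drop X → no win
col 4: drop X → no win
col 5: drop X → no win
col 6: drop X → no win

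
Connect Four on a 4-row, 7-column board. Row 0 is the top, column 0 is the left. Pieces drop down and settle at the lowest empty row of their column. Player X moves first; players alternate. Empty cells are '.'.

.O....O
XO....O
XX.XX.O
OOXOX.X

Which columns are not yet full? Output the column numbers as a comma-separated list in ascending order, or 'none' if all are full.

col 0: top cell = '.' → open
col 1: top cell = 'O' → FULL
col 2: top cell = '.' → open
col 3: top cell = '.' → open
col 4: top cell = '.' → open
col 5: top cell = '.' → open
col 6: top cell = 'O' → FULL

Answer: 0,2,3,4,5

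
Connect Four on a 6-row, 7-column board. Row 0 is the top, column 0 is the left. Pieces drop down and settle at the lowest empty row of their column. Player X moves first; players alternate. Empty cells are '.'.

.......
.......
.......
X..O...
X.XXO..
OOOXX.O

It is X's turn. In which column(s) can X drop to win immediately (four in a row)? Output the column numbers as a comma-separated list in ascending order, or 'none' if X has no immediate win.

Answer: 1

Derivation:
col 0: drop X → no win
col 1: drop X → WIN!
col 2: drop X → no win
col 3: drop X → no win
col 4: drop X → no win
col 5: drop X → no win
col 6: drop X → no win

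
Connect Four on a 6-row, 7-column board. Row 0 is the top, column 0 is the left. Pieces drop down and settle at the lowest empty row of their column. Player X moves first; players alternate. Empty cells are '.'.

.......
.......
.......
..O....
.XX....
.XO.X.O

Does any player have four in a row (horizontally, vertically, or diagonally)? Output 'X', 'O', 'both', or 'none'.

none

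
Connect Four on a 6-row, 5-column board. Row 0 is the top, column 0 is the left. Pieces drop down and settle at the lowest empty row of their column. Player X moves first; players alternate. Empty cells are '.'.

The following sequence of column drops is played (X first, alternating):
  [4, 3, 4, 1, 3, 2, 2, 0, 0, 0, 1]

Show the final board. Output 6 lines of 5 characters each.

Move 1: X drops in col 4, lands at row 5
Move 2: O drops in col 3, lands at row 5
Move 3: X drops in col 4, lands at row 4
Move 4: O drops in col 1, lands at row 5
Move 5: X drops in col 3, lands at row 4
Move 6: O drops in col 2, lands at row 5
Move 7: X drops in col 2, lands at row 4
Move 8: O drops in col 0, lands at row 5
Move 9: X drops in col 0, lands at row 4
Move 10: O drops in col 0, lands at row 3
Move 11: X drops in col 1, lands at row 4

Answer: .....
.....
.....
O....
XXXXX
OOOOX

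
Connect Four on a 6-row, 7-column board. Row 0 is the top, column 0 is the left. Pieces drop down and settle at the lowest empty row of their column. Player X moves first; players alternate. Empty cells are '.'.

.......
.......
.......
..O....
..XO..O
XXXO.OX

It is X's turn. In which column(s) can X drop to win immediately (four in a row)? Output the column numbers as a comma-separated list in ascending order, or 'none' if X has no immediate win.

Answer: none

Derivation:
col 0: drop X → no win
col 1: drop X → no win
col 2: drop X → no win
col 3: drop X → no win
col 4: drop X → no win
col 5: drop X → no win
col 6: drop X → no win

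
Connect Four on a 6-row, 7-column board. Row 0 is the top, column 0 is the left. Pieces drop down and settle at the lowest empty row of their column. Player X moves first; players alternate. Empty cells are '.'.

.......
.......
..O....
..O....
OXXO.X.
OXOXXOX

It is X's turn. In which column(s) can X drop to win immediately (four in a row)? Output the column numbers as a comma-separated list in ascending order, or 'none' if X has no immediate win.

col 0: drop X → no win
col 1: drop X → no win
col 2: drop X → no win
col 3: drop X → no win
col 4: drop X → no win
col 5: drop X → no win
col 6: drop X → no win

Answer: none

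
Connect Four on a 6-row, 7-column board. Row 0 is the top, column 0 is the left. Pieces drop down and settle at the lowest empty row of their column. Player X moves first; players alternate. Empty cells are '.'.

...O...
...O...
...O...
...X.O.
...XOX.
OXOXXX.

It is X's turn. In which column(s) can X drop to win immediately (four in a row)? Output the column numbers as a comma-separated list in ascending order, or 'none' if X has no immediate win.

Answer: 6

Derivation:
col 0: drop X → no win
col 1: drop X → no win
col 2: drop X → no win
col 4: drop X → no win
col 5: drop X → no win
col 6: drop X → WIN!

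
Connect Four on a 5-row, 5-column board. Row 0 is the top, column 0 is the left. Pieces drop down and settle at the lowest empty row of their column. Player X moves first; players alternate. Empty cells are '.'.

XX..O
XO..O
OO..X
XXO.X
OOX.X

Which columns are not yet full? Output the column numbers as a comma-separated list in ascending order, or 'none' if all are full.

col 0: top cell = 'X' → FULL
col 1: top cell = 'X' → FULL
col 2: top cell = '.' → open
col 3: top cell = '.' → open
col 4: top cell = 'O' → FULL

Answer: 2,3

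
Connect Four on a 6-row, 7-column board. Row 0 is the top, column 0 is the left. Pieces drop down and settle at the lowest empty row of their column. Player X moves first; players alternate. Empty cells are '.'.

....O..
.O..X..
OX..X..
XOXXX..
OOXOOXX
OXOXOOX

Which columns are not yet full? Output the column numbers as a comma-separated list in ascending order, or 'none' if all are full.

col 0: top cell = '.' → open
col 1: top cell = '.' → open
col 2: top cell = '.' → open
col 3: top cell = '.' → open
col 4: top cell = 'O' → FULL
col 5: top cell = '.' → open
col 6: top cell = '.' → open

Answer: 0,1,2,3,5,6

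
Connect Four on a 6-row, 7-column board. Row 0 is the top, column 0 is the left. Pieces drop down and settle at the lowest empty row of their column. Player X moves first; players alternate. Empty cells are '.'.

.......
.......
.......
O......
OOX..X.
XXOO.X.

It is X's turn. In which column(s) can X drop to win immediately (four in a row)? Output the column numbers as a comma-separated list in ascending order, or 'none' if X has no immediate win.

col 0: drop X → no win
col 1: drop X → no win
col 2: drop X → no win
col 3: drop X → no win
col 4: drop X → no win
col 5: drop X → no win
col 6: drop X → no win

Answer: none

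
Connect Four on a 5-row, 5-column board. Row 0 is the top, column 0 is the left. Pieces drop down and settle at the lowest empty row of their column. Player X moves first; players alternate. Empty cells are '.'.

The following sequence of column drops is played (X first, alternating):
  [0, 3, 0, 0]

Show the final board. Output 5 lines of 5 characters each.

Answer: .....
.....
O....
X....
X..O.

Derivation:
Move 1: X drops in col 0, lands at row 4
Move 2: O drops in col 3, lands at row 4
Move 3: X drops in col 0, lands at row 3
Move 4: O drops in col 0, lands at row 2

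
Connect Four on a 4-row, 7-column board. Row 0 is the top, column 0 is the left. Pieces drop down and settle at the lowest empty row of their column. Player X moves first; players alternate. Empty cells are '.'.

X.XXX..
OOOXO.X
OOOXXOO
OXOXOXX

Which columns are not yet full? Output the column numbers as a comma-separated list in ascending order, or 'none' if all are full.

col 0: top cell = 'X' → FULL
col 1: top cell = '.' → open
col 2: top cell = 'X' → FULL
col 3: top cell = 'X' → FULL
col 4: top cell = 'X' → FULL
col 5: top cell = '.' → open
col 6: top cell = '.' → open

Answer: 1,5,6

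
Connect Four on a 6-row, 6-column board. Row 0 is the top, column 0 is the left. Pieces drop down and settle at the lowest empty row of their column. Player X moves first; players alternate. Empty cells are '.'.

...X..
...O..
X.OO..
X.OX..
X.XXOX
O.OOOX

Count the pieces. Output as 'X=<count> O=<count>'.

X=9 O=9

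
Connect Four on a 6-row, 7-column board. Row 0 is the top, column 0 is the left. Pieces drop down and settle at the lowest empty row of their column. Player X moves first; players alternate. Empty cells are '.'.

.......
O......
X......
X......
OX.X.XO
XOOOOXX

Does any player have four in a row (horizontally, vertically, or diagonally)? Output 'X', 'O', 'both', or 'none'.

O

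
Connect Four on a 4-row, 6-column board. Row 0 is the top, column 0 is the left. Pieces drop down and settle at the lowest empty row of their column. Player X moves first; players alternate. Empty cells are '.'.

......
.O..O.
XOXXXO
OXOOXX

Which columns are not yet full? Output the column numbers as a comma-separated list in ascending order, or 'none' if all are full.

col 0: top cell = '.' → open
col 1: top cell = '.' → open
col 2: top cell = '.' → open
col 3: top cell = '.' → open
col 4: top cell = '.' → open
col 5: top cell = '.' → open

Answer: 0,1,2,3,4,5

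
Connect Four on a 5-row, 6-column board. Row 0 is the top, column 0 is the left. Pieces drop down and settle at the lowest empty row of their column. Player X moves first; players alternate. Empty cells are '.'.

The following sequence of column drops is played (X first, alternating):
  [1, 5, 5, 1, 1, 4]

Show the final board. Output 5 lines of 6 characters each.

Move 1: X drops in col 1, lands at row 4
Move 2: O drops in col 5, lands at row 4
Move 3: X drops in col 5, lands at row 3
Move 4: O drops in col 1, lands at row 3
Move 5: X drops in col 1, lands at row 2
Move 6: O drops in col 4, lands at row 4

Answer: ......
......
.X....
.O...X
.X..OO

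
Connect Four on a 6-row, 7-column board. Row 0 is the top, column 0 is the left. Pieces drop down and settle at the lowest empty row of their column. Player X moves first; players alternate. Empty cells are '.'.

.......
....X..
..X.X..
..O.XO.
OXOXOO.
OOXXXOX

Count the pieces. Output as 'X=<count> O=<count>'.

X=10 O=9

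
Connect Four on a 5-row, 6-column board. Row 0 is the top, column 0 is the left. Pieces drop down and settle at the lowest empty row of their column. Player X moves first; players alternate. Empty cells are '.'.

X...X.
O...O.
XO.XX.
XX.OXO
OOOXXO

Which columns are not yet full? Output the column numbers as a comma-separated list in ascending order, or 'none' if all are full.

col 0: top cell = 'X' → FULL
col 1: top cell = '.' → open
col 2: top cell = '.' → open
col 3: top cell = '.' → open
col 4: top cell = 'X' → FULL
col 5: top cell = '.' → open

Answer: 1,2,3,5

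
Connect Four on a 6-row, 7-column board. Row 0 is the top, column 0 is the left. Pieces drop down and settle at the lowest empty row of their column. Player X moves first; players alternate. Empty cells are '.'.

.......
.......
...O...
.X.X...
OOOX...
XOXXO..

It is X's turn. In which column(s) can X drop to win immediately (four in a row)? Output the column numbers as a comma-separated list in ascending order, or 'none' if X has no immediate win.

col 0: drop X → no win
col 1: drop X → no win
col 2: drop X → no win
col 3: drop X → no win
col 4: drop X → no win
col 5: drop X → no win
col 6: drop X → no win

Answer: none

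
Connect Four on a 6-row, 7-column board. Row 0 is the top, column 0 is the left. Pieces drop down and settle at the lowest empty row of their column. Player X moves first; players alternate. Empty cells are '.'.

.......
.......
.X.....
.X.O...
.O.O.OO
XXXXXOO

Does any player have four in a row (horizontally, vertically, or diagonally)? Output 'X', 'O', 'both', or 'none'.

X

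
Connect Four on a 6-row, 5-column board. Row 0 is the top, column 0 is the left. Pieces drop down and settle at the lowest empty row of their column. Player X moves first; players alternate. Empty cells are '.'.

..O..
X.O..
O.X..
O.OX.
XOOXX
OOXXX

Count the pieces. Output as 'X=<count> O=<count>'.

X=9 O=9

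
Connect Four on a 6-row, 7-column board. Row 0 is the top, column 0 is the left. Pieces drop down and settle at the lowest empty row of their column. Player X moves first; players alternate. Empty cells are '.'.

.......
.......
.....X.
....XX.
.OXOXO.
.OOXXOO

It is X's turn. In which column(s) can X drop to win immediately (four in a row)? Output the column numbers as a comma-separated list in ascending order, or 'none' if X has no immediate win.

Answer: 4

Derivation:
col 0: drop X → no win
col 1: drop X → no win
col 2: drop X → no win
col 3: drop X → no win
col 4: drop X → WIN!
col 5: drop X → no win
col 6: drop X → no win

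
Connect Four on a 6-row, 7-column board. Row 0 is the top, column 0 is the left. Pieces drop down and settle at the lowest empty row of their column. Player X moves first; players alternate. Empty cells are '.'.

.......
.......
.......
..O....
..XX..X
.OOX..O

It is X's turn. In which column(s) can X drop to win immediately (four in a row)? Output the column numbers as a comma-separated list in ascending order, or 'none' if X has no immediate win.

Answer: none

Derivation:
col 0: drop X → no win
col 1: drop X → no win
col 2: drop X → no win
col 3: drop X → no win
col 4: drop X → no win
col 5: drop X → no win
col 6: drop X → no win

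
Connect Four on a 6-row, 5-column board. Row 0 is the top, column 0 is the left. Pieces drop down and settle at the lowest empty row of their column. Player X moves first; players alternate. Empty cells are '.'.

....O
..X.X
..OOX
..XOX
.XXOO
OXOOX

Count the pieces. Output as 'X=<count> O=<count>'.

X=9 O=9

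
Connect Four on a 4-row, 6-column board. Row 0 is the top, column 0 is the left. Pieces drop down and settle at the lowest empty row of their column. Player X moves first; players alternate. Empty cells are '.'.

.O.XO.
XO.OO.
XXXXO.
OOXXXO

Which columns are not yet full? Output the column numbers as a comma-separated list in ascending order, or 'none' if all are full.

col 0: top cell = '.' → open
col 1: top cell = 'O' → FULL
col 2: top cell = '.' → open
col 3: top cell = 'X' → FULL
col 4: top cell = 'O' → FULL
col 5: top cell = '.' → open

Answer: 0,2,5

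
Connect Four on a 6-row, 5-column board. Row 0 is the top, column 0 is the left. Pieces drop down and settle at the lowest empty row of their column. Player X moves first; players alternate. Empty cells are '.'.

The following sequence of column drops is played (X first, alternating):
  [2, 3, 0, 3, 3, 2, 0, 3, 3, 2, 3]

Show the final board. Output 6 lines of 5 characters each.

Answer: ...X.
...X.
...O.
..OX.
X.OO.
X.XO.

Derivation:
Move 1: X drops in col 2, lands at row 5
Move 2: O drops in col 3, lands at row 5
Move 3: X drops in col 0, lands at row 5
Move 4: O drops in col 3, lands at row 4
Move 5: X drops in col 3, lands at row 3
Move 6: O drops in col 2, lands at row 4
Move 7: X drops in col 0, lands at row 4
Move 8: O drops in col 3, lands at row 2
Move 9: X drops in col 3, lands at row 1
Move 10: O drops in col 2, lands at row 3
Move 11: X drops in col 3, lands at row 0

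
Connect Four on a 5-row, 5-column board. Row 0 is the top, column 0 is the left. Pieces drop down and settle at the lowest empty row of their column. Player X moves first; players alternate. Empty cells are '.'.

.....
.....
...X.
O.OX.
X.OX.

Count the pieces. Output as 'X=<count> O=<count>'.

X=4 O=3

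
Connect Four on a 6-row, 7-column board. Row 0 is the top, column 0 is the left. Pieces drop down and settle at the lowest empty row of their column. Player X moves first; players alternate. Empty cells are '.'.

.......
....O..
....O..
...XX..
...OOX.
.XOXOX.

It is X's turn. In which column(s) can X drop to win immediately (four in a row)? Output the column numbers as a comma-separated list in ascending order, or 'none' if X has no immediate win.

col 0: drop X → no win
col 1: drop X → no win
col 2: drop X → no win
col 3: drop X → no win
col 4: drop X → no win
col 5: drop X → no win
col 6: drop X → no win

Answer: none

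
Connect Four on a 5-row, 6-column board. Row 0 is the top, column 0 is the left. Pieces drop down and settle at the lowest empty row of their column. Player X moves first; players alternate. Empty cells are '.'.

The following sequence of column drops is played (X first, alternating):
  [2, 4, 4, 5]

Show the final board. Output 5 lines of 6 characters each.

Move 1: X drops in col 2, lands at row 4
Move 2: O drops in col 4, lands at row 4
Move 3: X drops in col 4, lands at row 3
Move 4: O drops in col 5, lands at row 4

Answer: ......
......
......
....X.
..X.OO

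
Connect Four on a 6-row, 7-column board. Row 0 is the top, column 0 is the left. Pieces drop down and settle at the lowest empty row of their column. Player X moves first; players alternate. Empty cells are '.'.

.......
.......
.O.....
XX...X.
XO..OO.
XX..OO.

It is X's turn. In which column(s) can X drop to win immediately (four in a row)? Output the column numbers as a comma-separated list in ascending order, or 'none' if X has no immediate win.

Answer: 0

Derivation:
col 0: drop X → WIN!
col 1: drop X → no win
col 2: drop X → no win
col 3: drop X → no win
col 4: drop X → no win
col 5: drop X → no win
col 6: drop X → no win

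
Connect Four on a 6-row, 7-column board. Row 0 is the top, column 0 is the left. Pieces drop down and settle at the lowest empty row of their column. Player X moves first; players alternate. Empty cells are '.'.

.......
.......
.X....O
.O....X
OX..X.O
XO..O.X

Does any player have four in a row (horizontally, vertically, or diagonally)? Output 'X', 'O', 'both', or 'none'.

none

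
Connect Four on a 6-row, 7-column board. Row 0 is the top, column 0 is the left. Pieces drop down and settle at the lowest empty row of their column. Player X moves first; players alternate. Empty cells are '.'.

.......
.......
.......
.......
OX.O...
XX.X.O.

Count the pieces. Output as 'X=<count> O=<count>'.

X=4 O=3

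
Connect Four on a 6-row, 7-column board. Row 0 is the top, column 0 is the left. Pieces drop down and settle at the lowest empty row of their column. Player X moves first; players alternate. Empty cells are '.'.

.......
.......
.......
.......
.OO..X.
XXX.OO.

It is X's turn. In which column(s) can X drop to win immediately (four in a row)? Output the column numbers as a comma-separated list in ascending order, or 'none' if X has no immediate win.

col 0: drop X → no win
col 1: drop X → no win
col 2: drop X → no win
col 3: drop X → WIN!
col 4: drop X → no win
col 5: drop X → no win
col 6: drop X → no win

Answer: 3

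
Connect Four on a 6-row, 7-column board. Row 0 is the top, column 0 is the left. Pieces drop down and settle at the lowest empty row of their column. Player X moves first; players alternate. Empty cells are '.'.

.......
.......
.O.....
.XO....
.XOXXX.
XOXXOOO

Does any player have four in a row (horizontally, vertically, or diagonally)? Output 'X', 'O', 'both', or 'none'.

none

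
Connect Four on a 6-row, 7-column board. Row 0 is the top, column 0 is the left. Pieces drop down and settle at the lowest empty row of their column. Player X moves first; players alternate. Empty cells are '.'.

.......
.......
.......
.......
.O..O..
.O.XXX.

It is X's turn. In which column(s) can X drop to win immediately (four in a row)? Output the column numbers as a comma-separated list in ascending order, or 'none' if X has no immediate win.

col 0: drop X → no win
col 1: drop X → no win
col 2: drop X → WIN!
col 3: drop X → no win
col 4: drop X → no win
col 5: drop X → no win
col 6: drop X → WIN!

Answer: 2,6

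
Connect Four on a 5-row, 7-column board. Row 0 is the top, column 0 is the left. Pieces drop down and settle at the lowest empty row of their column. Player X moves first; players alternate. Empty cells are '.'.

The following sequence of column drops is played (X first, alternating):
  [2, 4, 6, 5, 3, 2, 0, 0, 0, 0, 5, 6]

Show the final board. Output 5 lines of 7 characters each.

Answer: .......
O......
X......
O.O..XO
X.XXOOX

Derivation:
Move 1: X drops in col 2, lands at row 4
Move 2: O drops in col 4, lands at row 4
Move 3: X drops in col 6, lands at row 4
Move 4: O drops in col 5, lands at row 4
Move 5: X drops in col 3, lands at row 4
Move 6: O drops in col 2, lands at row 3
Move 7: X drops in col 0, lands at row 4
Move 8: O drops in col 0, lands at row 3
Move 9: X drops in col 0, lands at row 2
Move 10: O drops in col 0, lands at row 1
Move 11: X drops in col 5, lands at row 3
Move 12: O drops in col 6, lands at row 3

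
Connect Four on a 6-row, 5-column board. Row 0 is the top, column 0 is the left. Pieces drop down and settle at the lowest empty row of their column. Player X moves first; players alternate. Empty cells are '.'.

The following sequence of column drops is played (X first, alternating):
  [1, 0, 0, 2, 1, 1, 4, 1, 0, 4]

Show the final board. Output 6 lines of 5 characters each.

Move 1: X drops in col 1, lands at row 5
Move 2: O drops in col 0, lands at row 5
Move 3: X drops in col 0, lands at row 4
Move 4: O drops in col 2, lands at row 5
Move 5: X drops in col 1, lands at row 4
Move 6: O drops in col 1, lands at row 3
Move 7: X drops in col 4, lands at row 5
Move 8: O drops in col 1, lands at row 2
Move 9: X drops in col 0, lands at row 3
Move 10: O drops in col 4, lands at row 4

Answer: .....
.....
.O...
XO...
XX..O
OXO.X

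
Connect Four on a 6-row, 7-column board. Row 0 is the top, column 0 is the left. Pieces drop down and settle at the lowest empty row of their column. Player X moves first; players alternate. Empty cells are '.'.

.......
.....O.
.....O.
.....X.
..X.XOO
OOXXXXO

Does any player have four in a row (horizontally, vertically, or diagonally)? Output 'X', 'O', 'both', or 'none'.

X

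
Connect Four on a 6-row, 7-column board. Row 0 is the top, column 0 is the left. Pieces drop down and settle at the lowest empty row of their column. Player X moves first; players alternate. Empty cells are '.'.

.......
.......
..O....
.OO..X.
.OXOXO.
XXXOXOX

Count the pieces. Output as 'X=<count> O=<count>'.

X=8 O=8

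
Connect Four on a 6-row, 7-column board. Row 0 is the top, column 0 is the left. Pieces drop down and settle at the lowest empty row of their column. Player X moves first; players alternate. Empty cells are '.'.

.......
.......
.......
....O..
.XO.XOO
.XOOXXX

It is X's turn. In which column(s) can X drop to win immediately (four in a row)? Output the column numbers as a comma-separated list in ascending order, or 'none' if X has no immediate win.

col 0: drop X → no win
col 1: drop X → no win
col 2: drop X → no win
col 3: drop X → no win
col 4: drop X → no win
col 5: drop X → no win
col 6: drop X → no win

Answer: none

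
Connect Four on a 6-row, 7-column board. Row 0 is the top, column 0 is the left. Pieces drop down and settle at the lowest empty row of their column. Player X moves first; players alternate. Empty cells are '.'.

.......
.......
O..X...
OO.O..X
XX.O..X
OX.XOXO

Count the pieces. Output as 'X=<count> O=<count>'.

X=8 O=8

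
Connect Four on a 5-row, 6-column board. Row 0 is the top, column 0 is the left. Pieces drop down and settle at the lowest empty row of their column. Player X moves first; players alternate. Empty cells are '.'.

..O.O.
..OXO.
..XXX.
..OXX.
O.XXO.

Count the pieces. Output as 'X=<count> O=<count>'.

X=8 O=7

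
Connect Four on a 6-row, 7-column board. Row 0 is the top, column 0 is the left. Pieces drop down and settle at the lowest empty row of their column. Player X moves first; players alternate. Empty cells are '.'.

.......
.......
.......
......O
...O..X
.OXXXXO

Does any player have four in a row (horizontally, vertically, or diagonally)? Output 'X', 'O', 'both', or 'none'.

X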